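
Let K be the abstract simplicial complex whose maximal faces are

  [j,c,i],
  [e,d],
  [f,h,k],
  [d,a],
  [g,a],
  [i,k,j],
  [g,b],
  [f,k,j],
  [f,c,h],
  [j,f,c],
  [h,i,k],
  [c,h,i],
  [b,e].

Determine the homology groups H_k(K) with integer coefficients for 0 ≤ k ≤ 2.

Fix the vertex order a < b < c < d < e < f < g < h < i < j < k and write every simplex with vertices in increasing order. Then dim K = 2 and the simplices of K are:

  0-simplices (11): a, b, c, d, e, f, g, h, i, j, k
  1-simplices (17): ad, ag, be, bg, cf, ch, ci, cj, de, fh, fj, fk, hi, hk, ij, ik, jk
  2-simplices (8): cfh, cfj, chi, cij, fhk, fjk, hik, ijk

so the chain groups are C_0 ≅ Z^11, C_1 ≅ Z^17, C_2 ≅ Z^8.

Boundary ∂_1: C_1 → C_0 sends each edge [p,q] (with p < q) to q − p. For instance
  ∂bg = g − b.
As a 11×17 matrix over Z this has rank 9, with invariant factors (1,1,1,1,1,1,1,1,1).

∂_2: C_2 → C_1 maps a triangle to the signed sum of its edges. For instance
  ∂cfj = fj − cj + cf,
  ∂fjk = jk − fk + fj.
The 17×8 boundary matrix has rank 7 and Smith normal form diag(1,1,1,1,1,1,1).

From H_k ≅ ker(∂_k) / im(∂_{k+1}) we obtain:

  H_0: rank C_0 − rank ∂_1 = 11 − 9 = 2, and the invariant factors of ∂_1 are all 1, so H_0 = Z^2.
  H_1: rank ker ∂_1 − rank ∂_2 = (17 − 9) − 7 = 1, and the invariant factors of ∂_2 are all 1, so H_1 = Z.
  H_2: rank ker ∂_2 − rank ∂_3 = (8 − 7) − 0 = 1, and there is no ∂_3, so H_2 = Z.

H_0 = Z^2,  H_1 = Z,  H_2 = Z.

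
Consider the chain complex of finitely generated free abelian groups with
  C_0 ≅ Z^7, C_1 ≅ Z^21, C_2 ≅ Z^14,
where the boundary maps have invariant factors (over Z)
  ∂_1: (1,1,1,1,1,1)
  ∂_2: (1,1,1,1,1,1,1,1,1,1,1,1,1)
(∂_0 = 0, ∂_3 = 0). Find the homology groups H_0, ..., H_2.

H_0: b_0 = 7 − 0 − 6 = 1; torsion from ∂_1 factors > 1: none. So H_0 ≅ Z.
H_1: b_1 = 21 − 6 − 13 = 2; torsion from ∂_2 factors > 1: none. So H_1 ≅ Z^2.
H_2: b_2 = 14 − 13 − 0 = 1; torsion from ∂_3 factors > 1: none. So H_2 ≅ Z.

H_0 ≅ Z,  H_1 ≅ Z^2,  H_2 ≅ Z.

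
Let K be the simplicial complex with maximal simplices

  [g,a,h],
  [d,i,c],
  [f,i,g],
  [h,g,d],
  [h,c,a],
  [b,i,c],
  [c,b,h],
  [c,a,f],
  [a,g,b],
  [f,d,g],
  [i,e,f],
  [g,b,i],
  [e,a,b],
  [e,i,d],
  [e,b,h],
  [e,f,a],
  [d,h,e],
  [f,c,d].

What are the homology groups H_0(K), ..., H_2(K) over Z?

We work with the vertex ordering a < b < c < d < e < f < g < h < i. The simplices of K, each written with vertices in increasing order, are:

  0-simplices (9): a, b, c, d, e, f, g, h, i
  1-simplices (27): ab, ac, ae, af, ag, ah, bc, be, bg, bh, bi, cd, cf, ch, ci, de, df, dg, dh, di, ef, eh, ei, fg, fi, gh, gi
  2-simplices (18): abe, abg, acf, ach, aef, agh, bch, bci, beh, bgi, cdf, cdi, deh, dei, dfg, dgh, efi, fgi

so the chain groups are C_0 ≅ Z^9, C_1 ≅ Z^27, C_2 ≅ Z^18.

∂_1: C_1 → C_0 sends each edge [p,q] (with p < q) to q − p.
As a 9×27 matrix over Z this has rank 8, with invariant factors (1,1,1,1,1,1,1,1).

The boundary map ∂_2: C_2 → C_1 sends each 2-simplex [p,q,r] to [q,r] − [p,r] + [p,q]. For instance
  ∂bch = ch − bh + bc,
  ∂fgi = gi − fi + fg.
The resulting 27×18 matrix has rank 18, and its Smith normal form has invariant factors (1,1,1,1,1,1,1,1,1,1,1,1,1,1,1,1,1,2).

Computing H_k = (kernel of ∂_k) / (image of ∂_{k+1}):

  H_0: rank C_0 − rank ∂_1 = 9 − 8 = 1, and the invariant factors of ∂_1 are all 1, so H_0 = Z.
  H_1: rank ker ∂_1 − rank ∂_2 = (27 − 8) − 18 = 1, and ∂_2 has invariant factor 2 > 1, so H_1 = Z ⊕ Z/2Z.
  H_2: rank ker ∂_2 − rank ∂_3 = (18 − 18) − 0 = 0, and there is no ∂_3, so H_2 = 0.

As a check, the Euler characteristic is 9 − 27 + 18 = 0, which agrees with 1 − 1 + 0 = 0.

H_0 ≅ Z,  H_1 ≅ Z ⊕ Z/2Z,  H_2 = 0.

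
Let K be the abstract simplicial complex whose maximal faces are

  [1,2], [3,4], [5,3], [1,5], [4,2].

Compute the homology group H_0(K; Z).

Fix the vertex order 1 < 2 < 3 < 4 < 5 and write every simplex with vertices in increasing order. Then dim K = 1 and the simplices of K are:

  0-simplices (5): [1], [2], [3], [4], [5]
  1-simplices (5): [1,2], [1,5], [2,4], [3,4], [3,5]

Hence C_0 ≅ Z^5, C_1 ≅ Z^5.

The boundary map ∂_1: C_1 → C_0 maps an edge to its endpoints' difference, ∂[p,q] = q − p. For instance
  ∂[3,5] = [5] − [3].
As a 5×5 matrix over Z this has rank 4, with invariant factors (1,1,1,1).

Reading off H_k = ker ∂_k / im ∂_{k+1}:

  H_0: rank C_0 − rank ∂_1 = 5 − 4 = 1, and the invariant factors of ∂_1 are all 1, so H_0 = Z.

H_0 ≅ Z.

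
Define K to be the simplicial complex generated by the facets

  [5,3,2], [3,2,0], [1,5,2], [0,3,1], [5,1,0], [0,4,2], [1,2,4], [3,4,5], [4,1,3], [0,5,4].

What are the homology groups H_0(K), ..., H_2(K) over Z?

H_0 = Z,  H_1 = Z/2Z,  H_2 = 0.

Order the vertices as 0 < 1 < 2 < 3 < 4 < 5. Listing each simplex with vertices in this order, K has dimension 2 with simplices:

  0-simplices (6): [0], [1], [2], [3], [4], [5]
  1-simplices (15): [0,1], [0,2], [0,3], [0,4], [0,5], [1,2], [1,3], [1,4], [1,5], [2,3], [2,4], [2,5], [3,4], [3,5], [4,5]
  2-simplices (10): [0,1,3], [0,1,5], [0,2,3], [0,2,4], [0,4,5], [1,2,4], [1,2,5], [1,3,4], [2,3,5], [3,4,5]

giving chain groups C_0 ≅ Z^6, C_1 ≅ Z^15, C_2 ≅ Z^10.

The boundary map ∂_1: C_1 → C_0 is given by ∂[p,q] = [q] − [p].
The 6×15 boundary matrix has rank 5 and Smith normal form diag(1,1,1,1,1).

Boundary ∂_2: C_2 → C_1 sends each 2-simplex [p,q,r] to [q,r] − [p,r] + [p,q]. For instance
  ∂[0,4,5] = [4,5] − [0,5] + [0,4],
  ∂[1,2,5] = [2,5] − [1,5] + [1,2].
This gives a 15×10 integer matrix of rank 10; reducing to Smith normal form yields diagonal entries (1,1,1,1,1,1,1,1,1,2).

Now H_k = ker ∂_k / im ∂_{k+1}, so:

  H_0: rank C_0 − rank ∂_1 = 6 − 5 = 1, and the invariant factors of ∂_1 are all 1, so H_0 ≅ Z.
  H_1: rank ker ∂_1 − rank ∂_2 = (15 − 5) − 10 = 0, and ∂_2 has invariant factor 2 > 1, so H_1 ≅ Z/2Z.
  H_2: rank ker ∂_2 − rank ∂_3 = (10 − 10) − 0 = 0, and there is no ∂_3, so H_2 ≅ 0.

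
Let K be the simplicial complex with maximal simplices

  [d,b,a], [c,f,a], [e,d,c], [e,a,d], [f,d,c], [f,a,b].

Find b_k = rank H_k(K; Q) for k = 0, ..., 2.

b_0 = 1, b_1 = 1, b_2 = 0.

Take the total order a < b < c < d < e < f on the vertex set. Then K (dimension 2) consists of the simplices:

  0-simplices (6): a, b, c, d, e, f
  1-simplices (12): ab, ac, ad, ae, af, bd, bf, cd, ce, cf, de, df
  2-simplices (6): abd, abf, acf, ade, cde, cdf

giving chain groups C_0 ≅ Z^6, C_1 ≅ Z^12, C_2 ≅ Z^6.

Boundary ∂_1: C_1 → C_0 is given by ∂[p,q] = [q] − [p]. For instance
  ∂ae = e − a.
The 6×12 boundary matrix has rank 5 and Smith normal form diag(1,1,1,1,1).

Boundary ∂_2: C_2 → C_1 sends each 2-simplex [p,q,r] to [q,r] − [p,r] + [p,q]. For instance
  ∂ade = de − ae + ad,
  ∂acf = cf − af + ac.
This gives a 12×6 integer matrix of rank 6; reducing to Smith normal form yields diagonal entries (1,1,1,1,1,1).

Computing H_k = (kernel of ∂_k) / (image of ∂_{k+1}):

  H_0: rank C_0 − rank ∂_1 = 6 − 5 = 1, and the invariant factors of ∂_1 are all 1, so H_0 = Z.
  H_1: rank ker ∂_1 − rank ∂_2 = (12 − 5) − 6 = 1, and the invariant factors of ∂_2 are all 1, so H_1 = Z.
  H_2: rank ker ∂_2 − rank ∂_3 = (6 − 6) − 0 = 0, and there is no ∂_3, so H_2 = 0.

(K is a triangulation of the cylinder S^1 x I.)

Hence the Betti numbers are b_0 = 1, b_1 = 1, b_2 = 0.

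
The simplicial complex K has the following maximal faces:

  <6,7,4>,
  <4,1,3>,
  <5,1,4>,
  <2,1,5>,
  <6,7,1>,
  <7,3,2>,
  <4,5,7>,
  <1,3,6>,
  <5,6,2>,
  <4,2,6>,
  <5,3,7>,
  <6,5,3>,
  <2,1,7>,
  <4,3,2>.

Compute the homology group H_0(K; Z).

We work with the vertex ordering 1 < 2 < 3 < 4 < 5 < 6 < 7. The simplices of K, each written with vertices in increasing order, are:

  0-simplices (7): [1], [2], [3], [4], [5], [6], [7]
  1-simplices (21): [1,2], [1,3], [1,4], [1,5], [1,6], [1,7], [2,3], [2,4], [2,5], [2,6], [2,7], [3,4], [3,5], [3,6], [3,7], [4,5], [4,6], [4,7], [5,6], [5,7], [6,7]
  2-simplices (14): [1,2,5], [1,2,7], [1,3,4], [1,3,6], [1,4,5], [1,6,7], [2,3,4], [2,3,7], [2,4,6], [2,5,6], [3,5,6], [3,5,7], [4,5,7], [4,6,7]

giving chain groups C_0 ≅ Z^7, C_1 ≅ Z^21, C_2 ≅ Z^14.

∂_1: C_1 → C_0 is given by ∂[p,q] = [q] − [p]. For instance
  ∂[3,4] = [4] − [3].
The resulting 7×21 matrix has rank 6, and its Smith normal form has invariant factors (1,1,1,1,1,1).

Boundary ∂_2: C_2 → C_1 acts by ∂[p,q,r] = [q,r] − [p,r] + [p,q]. For instance
  ∂[3,5,6] = [5,6] − [3,6] + [3,5],
  ∂[1,4,5] = [4,5] − [1,5] + [1,4].
The resulting 21×14 matrix has rank 13, and its Smith normal form has invariant factors (1,1,1,1,1,1,1,1,1,1,1,1,1).

Now H_k = ker ∂_k / im ∂_{k+1}, so:

  H_0: rank C_0 − rank ∂_1 = 7 − 6 = 1, and the invariant factors of ∂_1 are all 1, so H_0 ≅ Z.

H_0 = Z.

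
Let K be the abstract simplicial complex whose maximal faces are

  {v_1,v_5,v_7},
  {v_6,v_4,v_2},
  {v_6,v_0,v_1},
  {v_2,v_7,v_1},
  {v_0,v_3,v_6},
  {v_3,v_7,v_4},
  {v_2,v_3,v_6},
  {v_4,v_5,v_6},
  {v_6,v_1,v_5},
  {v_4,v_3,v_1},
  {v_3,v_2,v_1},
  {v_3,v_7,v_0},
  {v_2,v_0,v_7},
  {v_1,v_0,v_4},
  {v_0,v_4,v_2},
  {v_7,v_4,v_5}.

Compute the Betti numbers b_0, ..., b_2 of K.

b_0 = 1, b_1 = 2, b_2 = 1.

Fix the vertex order v_0 < v_1 < v_2 < v_3 < v_4 < v_5 < v_6 < v_7 and write every simplex with vertices in increasing order. Then dim K = 2 and the simplices of K are:

  0-simplices (8): [v_0], [v_1], [v_2], [v_3], [v_4], [v_5], [v_6], [v_7]
  1-simplices (24): (24 of them)
  2-simplices (16): (16 of them)

giving chain groups C_0 ≅ Z^8, C_1 ≅ Z^24, C_2 ≅ Z^16.

The boundary map ∂_1: C_1 → C_0 maps an edge to its endpoints' difference, ∂[p,q] = q − p. For instance
  ∂[v_5,v_7] = [v_7] − [v_5].
This gives a 8×24 integer matrix of rank 7; reducing to Smith normal form yields diagonal entries (1,1,1,1,1,1,1).

Boundary ∂_2: C_2 → C_1 sends each 2-simplex [p,q,r] to [q,r] − [p,r] + [p,q]. For instance
  ∂[v_0,v_1,v_6] = [v_1,v_6] − [v_0,v_6] + [v_0,v_1],
  ∂[v_1,v_5,v_6] = [v_5,v_6] − [v_1,v_6] + [v_1,v_5].
This gives a 24×16 integer matrix of rank 15; reducing to Smith normal form yields diagonal entries (1,1,1,1,1,1,1,1,1,1,1,1,1,1,1).

Reading off H_k = ker ∂_k / im ∂_{k+1}:

  H_0: rank C_0 − rank ∂_1 = 8 − 7 = 1, and the invariant factors of ∂_1 are all 1, so H_0 = Z.
  H_1: rank ker ∂_1 − rank ∂_2 = (24 − 7) − 15 = 2, and the invariant factors of ∂_2 are all 1, so H_1 = Z^2.
  H_2: rank ker ∂_2 − rank ∂_3 = (16 − 15) − 0 = 1, and there is no ∂_3, so H_2 = Z.

(K is a triangulation of the torus T^2.)

Hence the Betti numbers are b_0 = 1, b_1 = 2, b_2 = 1.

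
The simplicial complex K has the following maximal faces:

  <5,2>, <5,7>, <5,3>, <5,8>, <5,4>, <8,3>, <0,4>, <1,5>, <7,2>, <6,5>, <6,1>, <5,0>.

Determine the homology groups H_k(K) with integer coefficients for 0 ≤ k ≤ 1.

H_0 ≅ Z,  H_1 ≅ Z^4.

K has 9 vertices, 12 edges.
rank ∂_0 = 0, rank ∂_1 = 8 ⇒ b_0 = 9 − 0 − 8 = 1; all invariant factors of ∂_1 are 1 so no torsion. So H_0 ≅ Z.
rank ∂_1 = 8, rank ∂_2 = 0 ⇒ b_1 = 12 − 8 − 0 = 4. So H_1 ≅ Z^4.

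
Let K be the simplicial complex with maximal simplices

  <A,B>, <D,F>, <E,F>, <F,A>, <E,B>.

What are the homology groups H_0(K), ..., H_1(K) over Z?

H_0 ≅ Z,  H_1 ≅ Z.

K has 5 vertices, 5 edges.
rank ∂_0 = 0, rank ∂_1 = 4 ⇒ b_0 = 5 − 0 − 4 = 1; all invariant factors of ∂_1 are 1 so no torsion. So H_0 = Z.
rank ∂_1 = 4, rank ∂_2 = 0 ⇒ b_1 = 5 − 4 − 0 = 1. So H_1 = Z.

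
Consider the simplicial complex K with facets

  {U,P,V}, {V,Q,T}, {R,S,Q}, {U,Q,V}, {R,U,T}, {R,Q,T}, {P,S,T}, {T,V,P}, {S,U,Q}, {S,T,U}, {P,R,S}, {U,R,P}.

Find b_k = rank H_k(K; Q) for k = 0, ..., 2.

Fix the vertex order P < Q < R < S < T < U < V and write every simplex with vertices in increasing order. Then dim K = 2 and the simplices of K are:

  0-simplices (7): P, Q, R, S, T, U, V
  1-simplices (18): PR, PS, PT, PU, PV, QR, QS, QT, QU, QV, RS, RT, RU, ST, SU, TU, TV, UV
  2-simplices (12): PRS, PRU, PST, PTV, PUV, QRS, QRT, QSU, QTV, QUV, RTU, STU

Hence C_0 ≅ Z^7, C_1 ≅ Z^18, C_2 ≅ Z^12.

The boundary map ∂_1: C_1 → C_0 sends each edge [p,q] (with p < q) to q − p.
This gives a 7×18 integer matrix of rank 6; reducing to Smith normal form yields diagonal entries (1,1,1,1,1,1).

The boundary map ∂_2: C_2 → C_1 maps a triangle to the signed sum of its edges. For instance
  ∂STU = TU − SU + ST,
  ∂PRU = RU − PU + PR.
As a 18×12 matrix over Z this has rank 12, with invariant factors (1,1,1,1,1,1,1,1,1,1,1,2).

Computing H_k = (kernel of ∂_k) / (image of ∂_{k+1}):

  H_0: rank C_0 − rank ∂_1 = 7 − 6 = 1, and the invariant factors of ∂_1 are all 1, so H_0 = Z.
  H_1: rank ker ∂_1 − rank ∂_2 = (18 − 6) − 12 = 0, and ∂_2 has invariant factor 2 > 1, so H_1 = Z/2.
  H_2: rank ker ∂_2 − rank ∂_3 = (12 − 12) − 0 = 0, and there is no ∂_3, so H_2 = 0.

Hence the Betti numbers are b_0 = 1, b_1 = 0, b_2 = 0.

b_0 = 1, b_1 = 0, b_2 = 0.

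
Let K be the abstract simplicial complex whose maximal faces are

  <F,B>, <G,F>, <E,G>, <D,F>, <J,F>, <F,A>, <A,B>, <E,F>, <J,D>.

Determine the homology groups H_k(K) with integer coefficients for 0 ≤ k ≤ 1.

H_0 ≅ Z,  H_1 ≅ Z^3.

We work with the vertex ordering A < B < D < E < F < G < J. The simplices of K, each written with vertices in increasing order, are:

  0-simplices (7): A, B, D, E, F, G, J
  1-simplices (9): AB, AF, BF, DF, DJ, EF, EG, FG, FJ

so the chain groups are C_0 ≅ Z^7, C_1 ≅ Z^9.

The boundary map ∂_1: C_1 → C_0 sends each edge [p,q] (with p < q) to q − p. For instance
  ∂DJ = J − D.
This gives a 7×9 integer matrix of rank 6; reducing to Smith normal form yields diagonal entries (1,1,1,1,1,1).

Now H_k = ker ∂_k / im ∂_{k+1}, so:

  H_0: rank C_0 − rank ∂_1 = 7 − 6 = 1, and the invariant factors of ∂_1 are all 1, so H_0 ≅ Z.
  H_1: rank ker ∂_1 − rank ∂_2 = (9 − 6) − 0 = 3, and there is no ∂_2, so H_1 ≅ Z^3.

(K is a triangulation of a wedge of 3 circles.)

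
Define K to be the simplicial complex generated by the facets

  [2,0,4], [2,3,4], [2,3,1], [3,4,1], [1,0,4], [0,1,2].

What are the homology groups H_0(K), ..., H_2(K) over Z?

Fix the vertex order 0 < 1 < 2 < 3 < 4 and write every simplex with vertices in increasing order. Then dim K = 2 and the simplices of K are:

  0-simplices (5): [0], [1], [2], [3], [4]
  1-simplices (9): [0,1], [0,2], [0,4], [1,2], [1,3], [1,4], [2,3], [2,4], [3,4]
  2-simplices (6): [0,1,2], [0,1,4], [0,2,4], [1,2,3], [1,3,4], [2,3,4]

so the chain groups are C_0 ≅ Z^5, C_1 ≅ Z^9, C_2 ≅ Z^6.

The boundary map ∂_1: C_1 → C_0 sends each edge [p,q] (with p < q) to q − p. For instance
  ∂[0,1] = [1] − [0].
The 5×9 boundary matrix has rank 4 and Smith normal form diag(1,1,1,1).

Boundary ∂_2: C_2 → C_1 sends each 2-simplex [p,q,r] to [q,r] − [p,r] + [p,q]. For instance
  ∂[0,2,4] = [2,4] − [0,4] + [0,2],
  ∂[2,3,4] = [3,4] − [2,4] + [2,3].
As a 9×6 matrix over Z this has rank 5, with invariant factors (1,1,1,1,1).

Reading off H_k = ker ∂_k / im ∂_{k+1}:

  H_0: rank C_0 − rank ∂_1 = 5 − 4 = 1, and the invariant factors of ∂_1 are all 1, so H_0 ≅ Z.
  H_1: rank ker ∂_1 − rank ∂_2 = (9 − 4) − 5 = 0, and the invariant factors of ∂_2 are all 1, so H_1 ≅ 0.
  H_2: rank ker ∂_2 − rank ∂_3 = (6 − 5) − 0 = 1, and there is no ∂_3, so H_2 ≅ Z.

As a check, the Euler characteristic is 5 − 9 + 6 = 2, which agrees with 1 − 0 + 1 = 2.

H_0 = Z,  H_1 = 0,  H_2 = Z.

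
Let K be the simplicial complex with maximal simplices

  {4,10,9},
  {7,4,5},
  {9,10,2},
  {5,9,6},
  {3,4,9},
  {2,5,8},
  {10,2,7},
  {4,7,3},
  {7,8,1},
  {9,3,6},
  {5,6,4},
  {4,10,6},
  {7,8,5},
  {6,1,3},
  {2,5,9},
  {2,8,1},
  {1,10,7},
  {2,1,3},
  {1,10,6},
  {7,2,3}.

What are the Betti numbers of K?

Order the vertices as 1 < 2 < 3 < 4 < 5 < 6 < 7 < 8 < 9 < 10. Listing each simplex with vertices in this order, K has dimension 2 with simplices:

  0-simplices (10): [1], [2], [3], [4], [5], [6], [7], [8], [9], [10]
  1-simplices (30): (30 of them)
  2-simplices (20): (20 of them)

Hence C_0 ≅ Z^10, C_1 ≅ Z^30, C_2 ≅ Z^20.

The boundary map ∂_1: C_1 → C_0 maps an edge to its endpoints' difference, ∂[p,q] = q − p.
As a 10×30 matrix over Z this has rank 9, with invariant factors (1,1,1,1,1,1,1,1,1).

Boundary ∂_2: C_2 → C_1 acts by ∂[p,q,r] = [q,r] − [p,r] + [p,q]. For instance
  ∂[1,7,8] = [7,8] − [1,8] + [1,7],
  ∂[2,9,10] = [9,10] − [2,10] + [2,9].
This gives a 30×20 integer matrix of rank 20; reducing to Smith normal form yields diagonal entries (1,1,1,1,1,1,1,1,1,1,1,1,1,1,1,1,1,1,1,2).

Reading off H_k = ker ∂_k / im ∂_{k+1}:

  H_0: rank C_0 − rank ∂_1 = 10 − 9 = 1, and the invariant factors of ∂_1 are all 1, so H_0 ≅ Z.
  H_1: rank ker ∂_1 − rank ∂_2 = (30 − 9) − 20 = 1, and ∂_2 has invariant factor 2 > 1, so H_1 ≅ Z ⊕ Z/2Z.
  H_2: rank ker ∂_2 − rank ∂_3 = (20 − 20) − 0 = 0, and there is no ∂_3, so H_2 ≅ 0.

Hence the Betti numbers are b_0 = 1, b_1 = 1, b_2 = 0.

b_0 = 1, b_1 = 1, b_2 = 0.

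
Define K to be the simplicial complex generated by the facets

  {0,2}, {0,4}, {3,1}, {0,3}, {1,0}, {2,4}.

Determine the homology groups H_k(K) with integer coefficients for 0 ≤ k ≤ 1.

We work with the vertex ordering 0 < 1 < 2 < 3 < 4. The simplices of K, each written with vertices in increasing order, are:

  0-simplices (5): [0], [1], [2], [3], [4]
  1-simplices (6): [0,1], [0,2], [0,3], [0,4], [1,3], [2,4]

giving chain groups C_0 ≅ Z^5, C_1 ≅ Z^6.

∂_1: C_1 → C_0 sends each edge [p,q] (with p < q) to q − p. For instance
  ∂[2,4] = [4] − [2].
As a 5×6 matrix over Z this has rank 4, with invariant factors (1,1,1,1).

Computing H_k = (kernel of ∂_k) / (image of ∂_{k+1}):

  H_0: rank C_0 − rank ∂_1 = 5 − 4 = 1, and the invariant factors of ∂_1 are all 1, so H_0 ≅ Z.
  H_1: rank ker ∂_1 − rank ∂_2 = (6 − 4) − 0 = 2, and there is no ∂_2, so H_1 ≅ Z^2.

As a check, the Euler characteristic is 5 − 6 = -1, which agrees with 1 − 2 = -1.
(K is a triangulation of a wedge of 2 circles.)

H_0 = Z,  H_1 = Z^2.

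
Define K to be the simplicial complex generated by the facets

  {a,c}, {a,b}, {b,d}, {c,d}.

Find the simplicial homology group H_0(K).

H_0 = Z.

K has 4 vertices, 4 edges.
rank ∂_0 = 0, rank ∂_1 = 3 ⇒ b_0 = 4 − 0 − 3 = 1; all invariant factors of ∂_1 are 1 so no torsion. So H_0 ≅ Z.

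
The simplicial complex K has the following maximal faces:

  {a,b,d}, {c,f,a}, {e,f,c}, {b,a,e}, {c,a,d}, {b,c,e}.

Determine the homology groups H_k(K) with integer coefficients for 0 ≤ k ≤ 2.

H_0 ≅ Z,  H_1 ≅ Z,  H_2 = 0.

Fix the vertex order a < b < c < d < e < f and write every simplex with vertices in increasing order. Then dim K = 2 and the simplices of K are:

  0-simplices (6): a, b, c, d, e, f
  1-simplices (12): ab, ac, ad, ae, af, bc, bd, be, cd, ce, cf, ef
  2-simplices (6): abd, abe, acd, acf, bce, cef

Hence C_0 ≅ Z^6, C_1 ≅ Z^12, C_2 ≅ Z^6.

∂_1: C_1 → C_0 maps an edge to its endpoints' difference, ∂[p,q] = q − p. For instance
  ∂cf = f − c.
The 6×12 boundary matrix has rank 5 and Smith normal form diag(1,1,1,1,1).

The boundary map ∂_2: C_2 → C_1 sends each 2-simplex [p,q,r] to [q,r] − [p,r] + [p,q]. For instance
  ∂abe = be − ae + ab,
  ∂acf = cf − af + ac.
The resulting 12×6 matrix has rank 6, and its Smith normal form has invariant factors (1,1,1,1,1,1).

Computing H_k = (kernel of ∂_k) / (image of ∂_{k+1}):

  H_0: rank C_0 − rank ∂_1 = 6 − 5 = 1, and the invariant factors of ∂_1 are all 1, so H_0 ≅ Z.
  H_1: rank ker ∂_1 − rank ∂_2 = (12 − 5) − 6 = 1, and the invariant factors of ∂_2 are all 1, so H_1 ≅ Z.
  H_2: rank ker ∂_2 − rank ∂_3 = (6 − 6) − 0 = 0, and there is no ∂_3, so H_2 ≅ 0.

As a check, the Euler characteristic is 6 − 12 + 6 = 0, which agrees with 1 − 1 + 0 = 0.
(K is a triangulation of the cylinder S^1 x I.)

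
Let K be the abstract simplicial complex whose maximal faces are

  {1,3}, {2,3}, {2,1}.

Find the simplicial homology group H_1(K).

K has 3 vertices, 3 edges.
rank ∂_1 = 2, rank ∂_2 = 0 ⇒ b_1 = 3 − 2 − 0 = 1. So H_1 = Z.

H_1 = Z.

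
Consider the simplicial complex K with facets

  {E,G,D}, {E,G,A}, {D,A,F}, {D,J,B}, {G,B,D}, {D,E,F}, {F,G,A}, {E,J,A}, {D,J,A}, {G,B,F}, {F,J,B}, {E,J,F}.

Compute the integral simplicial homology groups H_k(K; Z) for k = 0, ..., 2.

H_0 = Z,  H_1 = Z/2,  H_2 = 0.

Take the total order A < B < D < E < F < G < J on the vertex set. Then K (dimension 2) consists of the simplices:

  0-simplices (7): A, B, D, E, F, G, J
  1-simplices (18): AD, AE, AF, AG, AJ, BD, BF, BG, BJ, DE, DF, DG, DJ, EF, EG, EJ, FG, FJ
  2-simplices (12): ADF, ADJ, AEG, AEJ, AFG, BDG, BDJ, BFG, BFJ, DEF, DEG, EFJ

Hence C_0 ≅ Z^7, C_1 ≅ Z^18, C_2 ≅ Z^12.

∂_1: C_1 → C_0 maps an edge to its endpoints' difference, ∂[p,q] = q − p. For instance
  ∂FG = G − F.
This gives a 7×18 integer matrix of rank 6; reducing to Smith normal form yields diagonal entries (1,1,1,1,1,1).

∂_2: C_2 → C_1 acts by ∂[p,q,r] = [q,r] − [p,r] + [p,q]. For instance
  ∂BFG = FG − BG + BF,
  ∂ADF = DF − AF + AD.
The resulting 18×12 matrix has rank 12, and its Smith normal form has invariant factors (1,1,1,1,1,1,1,1,1,1,1,2).

Reading off H_k = ker ∂_k / im ∂_{k+1}:

  H_0: rank C_0 − rank ∂_1 = 7 − 6 = 1, and the invariant factors of ∂_1 are all 1, so H_0 = Z.
  H_1: rank ker ∂_1 − rank ∂_2 = (18 − 6) − 12 = 0, and ∂_2 has invariant factor 2 > 1, so H_1 = Z/2.
  H_2: rank ker ∂_2 − rank ∂_3 = (12 − 12) − 0 = 0, and there is no ∂_3, so H_2 = 0.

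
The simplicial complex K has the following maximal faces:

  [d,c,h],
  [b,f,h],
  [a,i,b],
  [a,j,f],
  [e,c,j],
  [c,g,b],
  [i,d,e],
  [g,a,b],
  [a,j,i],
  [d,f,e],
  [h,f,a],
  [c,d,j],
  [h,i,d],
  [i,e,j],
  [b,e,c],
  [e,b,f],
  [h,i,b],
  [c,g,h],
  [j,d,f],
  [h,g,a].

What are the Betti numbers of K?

Take the total order a < b < c < d < e < f < g < h < i < j on the vertex set. Then K (dimension 2) consists of the simplices:

  0-simplices (10): a, b, c, d, e, f, g, h, i, j
  1-simplices (30): ab, af, ag, ah, ai, aj, bc, be, bf, bg, bh, bi, cd, ce, cg, ch, cj, de, df, dh, di, dj, ef, ei, ej, fh, fj, gh, hi, ij
  2-simplices (20): abg, abi, afh, afj, agh, aij, bce, bcg, bef, bfh, bhi, cdh, cdj, cej, cgh, def, dei, dfj, dhi, eij

giving chain groups C_0 ≅ Z^10, C_1 ≅ Z^30, C_2 ≅ Z^20.

The boundary map ∂_1: C_1 → C_0 sends each edge [p,q] (with p < q) to q − p. For instance
  ∂dh = h − d.
The resulting 10×30 matrix has rank 9, and its Smith normal form has invariant factors (1,1,1,1,1,1,1,1,1).

The boundary map ∂_2: C_2 → C_1 sends each 2-simplex [p,q,r] to [q,r] − [p,r] + [p,q]. For instance
  ∂cdh = dh − ch + cd,
  ∂cdj = dj − cj + cd.
As a 30×20 matrix over Z this has rank 20, with invariant factors (1,1,1,1,1,1,1,1,1,1,1,1,1,1,1,1,1,1,1,2).

Now H_k = ker ∂_k / im ∂_{k+1}, so:

  H_0: rank C_0 − rank ∂_1 = 10 − 9 = 1, and the invariant factors of ∂_1 are all 1, so H_0 ≅ Z.
  H_1: rank ker ∂_1 − rank ∂_2 = (30 − 9) − 20 = 1, and ∂_2 has invariant factor 2 > 1, so H_1 ≅ Z ⊕ Z/2.
  H_2: rank ker ∂_2 − rank ∂_3 = (20 − 20) − 0 = 0, and there is no ∂_3, so H_2 ≅ 0.

As a check, the Euler characteristic is 10 − 30 + 20 = 0, which agrees with 1 − 1 + 0 = 0.

Hence the Betti numbers are b_0 = 1, b_1 = 1, b_2 = 0.

b_0 = 1, b_1 = 1, b_2 = 0.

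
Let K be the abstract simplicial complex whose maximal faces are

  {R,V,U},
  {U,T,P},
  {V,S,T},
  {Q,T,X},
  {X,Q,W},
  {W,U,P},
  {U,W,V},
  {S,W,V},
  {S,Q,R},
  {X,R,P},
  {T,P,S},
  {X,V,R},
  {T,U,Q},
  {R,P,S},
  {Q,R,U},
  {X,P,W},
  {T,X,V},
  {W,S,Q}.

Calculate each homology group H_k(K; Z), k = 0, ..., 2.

Fix the vertex order P < Q < R < S < T < U < V < W < X and write every simplex with vertices in increasing order. Then dim K = 2 and the simplices of K are:

  0-simplices (9): P, Q, R, S, T, U, V, W, X
  1-simplices (27): PR, PS, PT, PU, PW, PX, QR, QS, QT, QU, QW, QX, RS, RU, RV, RX, ST, SV, SW, TU, TV, TX, UV, UW, VW, VX, WX
  2-simplices (18): PRS, PRX, PST, PTU, PUW, PWX, QRS, QRU, QSW, QTU, QTX, QWX, RUV, RVX, STV, SVW, TVX, UVW

Hence C_0 ≅ Z^9, C_1 ≅ Z^27, C_2 ≅ Z^18.

The boundary map ∂_1: C_1 → C_0 sends each edge [p,q] (with p < q) to q − p.
This gives a 9×27 integer matrix of rank 8; reducing to Smith normal form yields diagonal entries (1,1,1,1,1,1,1,1).

The boundary map ∂_2: C_2 → C_1 sends each 2-simplex [p,q,r] to [q,r] − [p,r] + [p,q]. For instance
  ∂RVX = VX − RX + RV,
  ∂TVX = VX − TX + TV.
This gives a 27×18 integer matrix of rank 17; reducing to Smith normal form yields diagonal entries (1,1,1,1,1,1,1,1,1,1,1,1,1,1,1,1,1).

From H_k ≅ ker(∂_k) / im(∂_{k+1}) we obtain:

  H_0: rank C_0 − rank ∂_1 = 9 − 8 = 1, and the invariant factors of ∂_1 are all 1, so H_0 ≅ Z.
  H_1: rank ker ∂_1 − rank ∂_2 = (27 − 8) − 17 = 2, and the invariant factors of ∂_2 are all 1, so H_1 ≅ Z^2.
  H_2: rank ker ∂_2 − rank ∂_3 = (18 − 17) − 0 = 1, and there is no ∂_3, so H_2 ≅ Z.

H_0 ≅ Z,  H_1 ≅ Z^2,  H_2 ≅ Z.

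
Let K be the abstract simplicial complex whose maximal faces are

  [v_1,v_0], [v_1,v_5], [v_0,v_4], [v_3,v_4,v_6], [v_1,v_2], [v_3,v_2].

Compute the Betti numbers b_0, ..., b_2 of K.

b_0 = 1, b_1 = 1, b_2 = 0.

Fix the vertex order v_0 < v_1 < v_2 < v_3 < v_4 < v_5 < v_6 and write every simplex with vertices in increasing order. Then dim K = 2 and the simplices of K are:

  0-simplices (7): [v_0], [v_1], [v_2], [v_3], [v_4], [v_5], [v_6]
  1-simplices (8): [v_0,v_1], [v_0,v_4], [v_1,v_2], [v_1,v_5], [v_2,v_3], [v_3,v_4], [v_3,v_6], [v_4,v_6]
  2-simplices (1): [v_3,v_4,v_6]

Hence C_0 ≅ Z^7, C_1 ≅ Z^8, C_2 ≅ Z^1.

The boundary map ∂_1: C_1 → C_0 is given by ∂[p,q] = [q] − [p]. For instance
  ∂[v_0,v_1] = [v_1] − [v_0].
This gives a 7×8 integer matrix of rank 6; reducing to Smith normal form yields diagonal entries (1,1,1,1,1,1).

Boundary ∂_2: C_2 → C_1 acts by ∂[p,q,r] = [q,r] − [p,r] + [p,q]. For instance
  ∂[v_3,v_4,v_6] = [v_4,v_6] − [v_3,v_6] + [v_3,v_4].
The resulting 8×1 matrix has rank 1, and its Smith normal form has invariant factors (1).

From H_k ≅ ker(∂_k) / im(∂_{k+1}) we obtain:

  H_0: rank C_0 − rank ∂_1 = 7 − 6 = 1, and the invariant factors of ∂_1 are all 1, so H_0 = Z.
  H_1: rank ker ∂_1 − rank ∂_2 = (8 − 6) − 1 = 1, and the invariant factors of ∂_2 are all 1, so H_1 = Z.
  H_2: rank ker ∂_2 − rank ∂_3 = (1 − 1) − 0 = 0, and there is no ∂_3, so H_2 = 0.

As a check, the Euler characteristic is 7 − 8 + 1 = 0, which agrees with 1 − 1 + 0 = 0.

Hence the Betti numbers are b_0 = 1, b_1 = 1, b_2 = 0.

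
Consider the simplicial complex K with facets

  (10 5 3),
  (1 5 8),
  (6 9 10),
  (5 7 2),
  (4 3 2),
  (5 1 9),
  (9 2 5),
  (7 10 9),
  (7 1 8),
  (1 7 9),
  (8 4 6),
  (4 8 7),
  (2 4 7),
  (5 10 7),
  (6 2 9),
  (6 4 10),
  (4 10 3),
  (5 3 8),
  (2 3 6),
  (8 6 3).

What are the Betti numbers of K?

Take the total order 1 < 2 < 3 < 4 < 5 < 6 < 7 < 8 < 9 < 10 on the vertex set. Then K (dimension 2) consists of the simplices:

  0-simplices (10): [1], [2], [3], [4], [5], [6], [7], [8], [9], [10]
  1-simplices (30): (30 of them)
  2-simplices (20): (20 of them)

so the chain groups are C_0 ≅ Z^10, C_1 ≅ Z^30, C_2 ≅ Z^20.

Boundary ∂_1: C_1 → C_0 maps an edge to its endpoints' difference, ∂[p,q] = q − p. For instance
  ∂[3,5] = [5] − [3].
The resulting 10×30 matrix has rank 9, and its Smith normal form has invariant factors (1,1,1,1,1,1,1,1,1).

∂_2: C_2 → C_1 maps a triangle to the signed sum of its edges. For instance
  ∂[3,6,8] = [6,8] − [3,8] + [3,6],
  ∂[2,4,7] = [4,7] − [2,7] + [2,4].
As a 30×20 matrix over Z this has rank 20, with invariant factors (1,1,1,1,1,1,1,1,1,1,1,1,1,1,1,1,1,1,1,2).

Reading off H_k = ker ∂_k / im ∂_{k+1}:

  H_0: rank C_0 − rank ∂_1 = 10 − 9 = 1, and the invariant factors of ∂_1 are all 1, so H_0 ≅ Z.
  H_1: rank ker ∂_1 − rank ∂_2 = (30 − 9) − 20 = 1, and ∂_2 has invariant factor 2 > 1, so H_1 ≅ Z × Z/2.
  H_2: rank ker ∂_2 − rank ∂_3 = (20 − 20) − 0 = 0, and there is no ∂_3, so H_2 ≅ 0.

Hence the Betti numbers are b_0 = 1, b_1 = 1, b_2 = 0.

b_0 = 1, b_1 = 1, b_2 = 0.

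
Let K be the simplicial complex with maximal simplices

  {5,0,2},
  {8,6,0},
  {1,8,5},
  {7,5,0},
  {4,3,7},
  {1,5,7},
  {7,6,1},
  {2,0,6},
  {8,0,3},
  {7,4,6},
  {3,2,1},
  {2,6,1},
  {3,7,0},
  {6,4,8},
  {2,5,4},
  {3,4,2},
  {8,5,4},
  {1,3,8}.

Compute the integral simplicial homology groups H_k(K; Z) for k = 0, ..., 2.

H_0 = Z,  H_1 = Z^2,  H_2 = Z.

Take the total order 0 < 1 < 2 < 3 < 4 < 5 < 6 < 7 < 8 on the vertex set. Then K (dimension 2) consists of the simplices:

  0-simplices (9): [0], [1], [2], [3], [4], [5], [6], [7], [8]
  1-simplices (27): (27 of them)
  2-simplices (18): [0,2,5], [0,2,6], [0,3,7], [0,3,8], [0,5,7], [0,6,8], [1,2,3], [1,2,6], [1,3,8], [1,5,7], [1,5,8], [1,6,7], [2,3,4], [2,4,5], [3,4,7], [4,5,8], [4,6,7], [4,6,8]

giving chain groups C_0 ≅ Z^9, C_1 ≅ Z^27, C_2 ≅ Z^18.

Boundary ∂_1: C_1 → C_0 is given by ∂[p,q] = [q] − [p].
The 9×27 boundary matrix has rank 8 and Smith normal form diag(1,1,1,1,1,1,1,1).

Boundary ∂_2: C_2 → C_1 acts by ∂[p,q,r] = [q,r] − [p,r] + [p,q]. For instance
  ∂[0,3,7] = [3,7] − [0,7] + [0,3],
  ∂[0,2,5] = [2,5] − [0,5] + [0,2].
As a 27×18 matrix over Z this has rank 17, with invariant factors (1,1,1,1,1,1,1,1,1,1,1,1,1,1,1,1,1).

Computing H_k = (kernel of ∂_k) / (image of ∂_{k+1}):

  H_0: rank C_0 − rank ∂_1 = 9 − 8 = 1, and the invariant factors of ∂_1 are all 1, so H_0 = Z.
  H_1: rank ker ∂_1 − rank ∂_2 = (27 − 8) − 17 = 2, and the invariant factors of ∂_2 are all 1, so H_1 = Z^2.
  H_2: rank ker ∂_2 − rank ∂_3 = (18 − 17) − 0 = 1, and there is no ∂_3, so H_2 = Z.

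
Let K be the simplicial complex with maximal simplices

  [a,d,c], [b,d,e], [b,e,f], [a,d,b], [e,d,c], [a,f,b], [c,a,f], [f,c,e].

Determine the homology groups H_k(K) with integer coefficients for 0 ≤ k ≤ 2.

Take the total order a < b < c < d < e < f on the vertex set. Then K (dimension 2) consists of the simplices:

  0-simplices (6): a, b, c, d, e, f
  1-simplices (12): ab, ac, ad, af, bd, be, bf, cd, ce, cf, de, ef
  2-simplices (8): abd, abf, acd, acf, bde, bef, cde, cef

Hence C_0 ≅ Z^6, C_1 ≅ Z^12, C_2 ≅ Z^8.

∂_1: C_1 → C_0 maps an edge to its endpoints' difference, ∂[p,q] = q − p.
The resulting 6×12 matrix has rank 5, and its Smith normal form has invariant factors (1,1,1,1,1).

∂_2: C_2 → C_1 maps a triangle to the signed sum of its edges. For instance
  ∂abf = bf − af + ab,
  ∂abd = bd − ad + ab.
As a 12×8 matrix over Z this has rank 7, with invariant factors (1,1,1,1,1,1,1).

Reading off H_k = ker ∂_k / im ∂_{k+1}:

  H_0: rank C_0 − rank ∂_1 = 6 − 5 = 1, and the invariant factors of ∂_1 are all 1, so H_0 ≅ Z.
  H_1: rank ker ∂_1 − rank ∂_2 = (12 − 5) − 7 = 0, and the invariant factors of ∂_2 are all 1, so H_1 ≅ 0.
  H_2: rank ker ∂_2 − rank ∂_3 = (8 − 7) − 0 = 1, and there is no ∂_3, so H_2 ≅ Z.

As a check, the Euler characteristic is 6 − 12 + 8 = 2, which agrees with 1 − 0 + 1 = 2.

H_0 = Z,  H_1 = 0,  H_2 = Z.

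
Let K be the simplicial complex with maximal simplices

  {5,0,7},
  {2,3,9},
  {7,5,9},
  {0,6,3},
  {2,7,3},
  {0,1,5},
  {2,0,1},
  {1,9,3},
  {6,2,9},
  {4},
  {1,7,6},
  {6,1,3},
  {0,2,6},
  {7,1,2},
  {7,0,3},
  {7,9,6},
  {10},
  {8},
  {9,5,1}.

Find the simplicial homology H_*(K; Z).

H_0 ≅ Z^4,  H_1 ≅ Z^2,  H_2 ≅ Z.

Fix the vertex order 0 < 1 < 2 < 3 < 4 < 5 < 6 < 7 < 8 < 9 < 10 and write every simplex with vertices in increasing order. Then dim K = 2 and the simplices of K are:

  0-simplices (11): [0], [1], [2], [3], [4], [5], [6], [7], [8], [9], [10]
  1-simplices (24): (24 of them)
  2-simplices (16): [0,1,2], [0,1,5], [0,2,6], [0,3,6], [0,3,7], [0,5,7], [1,2,7], [1,3,6], [1,3,9], [1,5,9], [1,6,7], [2,3,7], [2,3,9], [2,6,9], [5,7,9], [6,7,9]

Hence C_0 ≅ Z^11, C_1 ≅ Z^24, C_2 ≅ Z^16.

Boundary ∂_1: C_1 → C_0 sends each edge [p,q] (with p < q) to q − p.
This gives a 11×24 integer matrix of rank 7; reducing to Smith normal form yields diagonal entries (1,1,1,1,1,1,1).

∂_2: C_2 → C_1 sends each 2-simplex [p,q,r] to [q,r] − [p,r] + [p,q]. For instance
  ∂[1,3,9] = [3,9] − [1,9] + [1,3],
  ∂[0,3,6] = [3,6] − [0,6] + [0,3].
The 24×16 boundary matrix has rank 15 and Smith normal form diag(1,1,1,1,1,1,1,1,1,1,1,1,1,1,1).

From H_k ≅ ker(∂_k) / im(∂_{k+1}) we obtain:

  H_0: rank C_0 − rank ∂_1 = 11 − 7 = 4, and the invariant factors of ∂_1 are all 1, so H_0 = Z^4.
  H_1: rank ker ∂_1 − rank ∂_2 = (24 − 7) − 15 = 2, and the invariant factors of ∂_2 are all 1, so H_1 = Z^2.
  H_2: rank ker ∂_2 − rank ∂_3 = (16 − 15) − 0 = 1, and there is no ∂_3, so H_2 = Z.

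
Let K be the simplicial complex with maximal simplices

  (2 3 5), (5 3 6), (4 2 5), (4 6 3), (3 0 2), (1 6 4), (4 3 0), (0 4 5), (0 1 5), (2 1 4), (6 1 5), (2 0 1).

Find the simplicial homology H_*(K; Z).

Order the vertices as 0 < 1 < 2 < 3 < 4 < 5 < 6. Listing each simplex with vertices in this order, K has dimension 2 with simplices:

  0-simplices (7): [0], [1], [2], [3], [4], [5], [6]
  1-simplices (18): [0,1], [0,2], [0,3], [0,4], [0,5], [1,2], [1,4], [1,5], [1,6], [2,3], [2,4], [2,5], [3,4], [3,5], [3,6], [4,5], [4,6], [5,6]
  2-simplices (12): [0,1,2], [0,1,5], [0,2,3], [0,3,4], [0,4,5], [1,2,4], [1,4,6], [1,5,6], [2,3,5], [2,4,5], [3,4,6], [3,5,6]

giving chain groups C_0 ≅ Z^7, C_1 ≅ Z^18, C_2 ≅ Z^12.

∂_1: C_1 → C_0 is given by ∂[p,q] = [q] − [p]. For instance
  ∂[2,3] = [3] − [2].
The resulting 7×18 matrix has rank 6, and its Smith normal form has invariant factors (1,1,1,1,1,1).

Boundary ∂_2: C_2 → C_1 maps a triangle to the signed sum of its edges. For instance
  ∂[2,4,5] = [4,5] − [2,5] + [2,4],
  ∂[0,2,3] = [2,3] − [0,3] + [0,2].
The 18×12 boundary matrix has rank 12 and Smith normal form diag(1,1,1,1,1,1,1,1,1,1,1,2).

Reading off H_k = ker ∂_k / im ∂_{k+1}:

  H_0: rank C_0 − rank ∂_1 = 7 − 6 = 1, and the invariant factors of ∂_1 are all 1, so H_0 = Z.
  H_1: rank ker ∂_1 − rank ∂_2 = (18 − 6) − 12 = 0, and ∂_2 has invariant factor 2 > 1, so H_1 = Z_2.
  H_2: rank ker ∂_2 − rank ∂_3 = (12 − 12) − 0 = 0, and there is no ∂_3, so H_2 = 0.

H_0 = Z,  H_1 = Z_2,  H_2 = 0.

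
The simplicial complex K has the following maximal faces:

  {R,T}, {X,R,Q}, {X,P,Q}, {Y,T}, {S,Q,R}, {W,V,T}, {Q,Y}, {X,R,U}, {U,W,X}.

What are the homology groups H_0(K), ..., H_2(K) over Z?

H_0 = Z,  H_1 = Z^2,  H_2 = 0.

Take the total order P < Q < R < S < T < U < V < W < X < Y on the vertex set. Then K (dimension 2) consists of the simplices:

  0-simplices (10): P, Q, R, S, T, U, V, W, X, Y
  1-simplices (17): PQ, PX, QR, QS, QX, QY, RS, RT, RU, RX, TV, TW, TY, UW, UX, VW, WX
  2-simplices (6): PQX, QRS, QRX, RUX, TVW, UWX

giving chain groups C_0 ≅ Z^10, C_1 ≅ Z^17, C_2 ≅ Z^6.

Boundary ∂_1: C_1 → C_0 sends each edge [p,q] (with p < q) to q − p. For instance
  ∂PX = X − P.
The resulting 10×17 matrix has rank 9, and its Smith normal form has invariant factors (1,1,1,1,1,1,1,1,1).

∂_2: C_2 → C_1 acts by ∂[p,q,r] = [q,r] − [p,r] + [p,q]. For instance
  ∂TVW = VW − TW + TV,
  ∂QRS = RS − QS + QR.
The 17×6 boundary matrix has rank 6 and Smith normal form diag(1,1,1,1,1,1).

Computing H_k = (kernel of ∂_k) / (image of ∂_{k+1}):

  H_0: rank C_0 − rank ∂_1 = 10 − 9 = 1, and the invariant factors of ∂_1 are all 1, so H_0 = Z.
  H_1: rank ker ∂_1 − rank ∂_2 = (17 − 9) − 6 = 2, and the invariant factors of ∂_2 are all 1, so H_1 = Z^2.
  H_2: rank ker ∂_2 − rank ∂_3 = (6 − 6) − 0 = 0, and there is no ∂_3, so H_2 = 0.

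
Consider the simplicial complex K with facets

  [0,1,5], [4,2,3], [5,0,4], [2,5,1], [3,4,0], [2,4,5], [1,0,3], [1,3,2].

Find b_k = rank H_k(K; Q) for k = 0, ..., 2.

K has 6 vertices, 12 edges, 8 triangles.
rank ∂_0 = 0, rank ∂_1 = 5 ⇒ b_0 = 6 − 0 − 5 = 1; all invariant factors of ∂_1 are 1 so no torsion. So H_0 = Z.
rank ∂_1 = 5, rank ∂_2 = 7 ⇒ b_1 = 12 − 5 − 7 = 0; all invariant factors of ∂_2 are 1 so no torsion. So H_1 = 0.
rank ∂_2 = 7, rank ∂_3 = 0 ⇒ b_2 = 8 − 7 − 0 = 1. So H_2 = Z.

b_0 = 1, b_1 = 0, b_2 = 1.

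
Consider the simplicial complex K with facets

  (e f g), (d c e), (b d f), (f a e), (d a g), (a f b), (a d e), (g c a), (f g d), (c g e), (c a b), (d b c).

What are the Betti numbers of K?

b_0 = 1, b_1 = 0, b_2 = 0.

We work with the vertex ordering a < b < c < d < e < f < g. The simplices of K, each written with vertices in increasing order, are:

  0-simplices (7): a, b, c, d, e, f, g
  1-simplices (18): ab, ac, ad, ae, af, ag, bc, bd, bf, cd, ce, cg, de, df, dg, ef, eg, fg
  2-simplices (12): abc, abf, acg, ade, adg, aef, bcd, bdf, cde, ceg, dfg, efg

giving chain groups C_0 ≅ Z^7, C_1 ≅ Z^18, C_2 ≅ Z^12.

The boundary map ∂_1: C_1 → C_0 is given by ∂[p,q] = [q] − [p]. For instance
  ∂bf = f − b.
The resulting 7×18 matrix has rank 6, and its Smith normal form has invariant factors (1,1,1,1,1,1).

The boundary map ∂_2: C_2 → C_1 sends each 2-simplex [p,q,r] to [q,r] − [p,r] + [p,q]. For instance
  ∂ade = de − ae + ad,
  ∂abf = bf − af + ab.
The 18×12 boundary matrix has rank 12 and Smith normal form diag(1,1,1,1,1,1,1,1,1,1,1,2).

From H_k ≅ ker(∂_k) / im(∂_{k+1}) we obtain:

  H_0: rank C_0 − rank ∂_1 = 7 − 6 = 1, and the invariant factors of ∂_1 are all 1, so H_0 ≅ Z.
  H_1: rank ker ∂_1 − rank ∂_2 = (18 − 6) − 12 = 0, and ∂_2 has invariant factor 2 > 1, so H_1 ≅ Z/2Z.
  H_2: rank ker ∂_2 − rank ∂_3 = (12 − 12) − 0 = 0, and there is no ∂_3, so H_2 ≅ 0.

(K is a triangulation of the real projective plane RP^2.)

Hence the Betti numbers are b_0 = 1, b_1 = 0, b_2 = 0.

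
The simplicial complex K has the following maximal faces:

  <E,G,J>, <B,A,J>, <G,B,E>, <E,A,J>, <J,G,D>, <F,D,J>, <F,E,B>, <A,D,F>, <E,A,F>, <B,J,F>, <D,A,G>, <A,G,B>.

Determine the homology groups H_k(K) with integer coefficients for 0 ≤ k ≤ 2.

Fix the vertex order A < B < D < E < F < G < J and write every simplex with vertices in increasing order. Then dim K = 2 and the simplices of K are:

  0-simplices (7): A, B, D, E, F, G, J
  1-simplices (18): AB, AD, AE, AF, AG, AJ, BE, BF, BG, BJ, DF, DG, DJ, EF, EG, EJ, FJ, GJ
  2-simplices (12): ABG, ABJ, ADF, ADG, AEF, AEJ, BEF, BEG, BFJ, DFJ, DGJ, EGJ

so the chain groups are C_0 ≅ Z^7, C_1 ≅ Z^18, C_2 ≅ Z^12.

Boundary ∂_1: C_1 → C_0 maps an edge to its endpoints' difference, ∂[p,q] = q − p.
The resulting 7×18 matrix has rank 6, and its Smith normal form has invariant factors (1,1,1,1,1,1).

Boundary ∂_2: C_2 → C_1 maps a triangle to the signed sum of its edges. For instance
  ∂ABJ = BJ − AJ + AB,
  ∂BEF = EF − BF + BE.
As a 18×12 matrix over Z this has rank 12, with invariant factors (1,1,1,1,1,1,1,1,1,1,1,2).

Reading off H_k = ker ∂_k / im ∂_{k+1}:

  H_0: rank C_0 − rank ∂_1 = 7 − 6 = 1, and the invariant factors of ∂_1 are all 1, so H_0 ≅ Z.
  H_1: rank ker ∂_1 − rank ∂_2 = (18 − 6) − 12 = 0, and ∂_2 has invariant factor 2 > 1, so H_1 ≅ Z_2.
  H_2: rank ker ∂_2 − rank ∂_3 = (12 − 12) − 0 = 0, and there is no ∂_3, so H_2 ≅ 0.

As a check, the Euler characteristic is 7 − 18 + 12 = 1, which agrees with 1 − 0 + 0 = 1.
(K is a triangulation of the real projective plane RP^2.)

H_0 ≅ Z,  H_1 ≅ Z_2,  H_2 = 0.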